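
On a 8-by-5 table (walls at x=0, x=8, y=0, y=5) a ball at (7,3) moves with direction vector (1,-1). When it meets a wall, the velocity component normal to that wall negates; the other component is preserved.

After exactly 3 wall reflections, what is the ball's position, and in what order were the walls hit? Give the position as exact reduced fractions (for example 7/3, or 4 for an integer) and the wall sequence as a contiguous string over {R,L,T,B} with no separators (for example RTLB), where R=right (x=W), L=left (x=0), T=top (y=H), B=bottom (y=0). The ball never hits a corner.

Final position: (1,5)
Wall sequence: RBT

1. t=1 → R at (8,2); v=(-1,-1)
2. t=2 → B at (6,0); v=(-1,1)
3. t=5 → T at (1,5); v=(-1,-1)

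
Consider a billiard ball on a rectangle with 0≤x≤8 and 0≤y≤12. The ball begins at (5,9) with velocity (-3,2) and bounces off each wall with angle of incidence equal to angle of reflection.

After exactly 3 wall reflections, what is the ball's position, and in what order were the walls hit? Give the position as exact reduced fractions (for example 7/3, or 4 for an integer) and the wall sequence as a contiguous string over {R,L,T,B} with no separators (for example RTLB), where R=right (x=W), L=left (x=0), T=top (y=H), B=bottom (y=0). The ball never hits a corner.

Final position: (8,19/3)
Wall sequence: TLR

1. t=3/2 → T at (1/2,12); v=(-3,-2)
2. t=1/6 → L at (0,35/3); v=(3,-2)
3. t=8/3 → R at (8,19/3); v=(-3,-2)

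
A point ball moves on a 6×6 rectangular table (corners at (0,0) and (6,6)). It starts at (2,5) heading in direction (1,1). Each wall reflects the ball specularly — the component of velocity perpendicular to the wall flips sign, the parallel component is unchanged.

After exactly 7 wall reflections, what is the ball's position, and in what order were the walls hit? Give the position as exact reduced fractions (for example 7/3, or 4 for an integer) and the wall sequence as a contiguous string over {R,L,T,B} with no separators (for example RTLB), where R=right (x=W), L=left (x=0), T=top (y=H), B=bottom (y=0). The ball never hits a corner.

1. t=1 → T at (3,6); v=(1,-1)
2. t=3 → R at (6,3); v=(-1,-1)
3. t=3 → B at (3,0); v=(-1,1)
4. t=3 → L at (0,3); v=(1,1)
5. t=3 → T at (3,6); v=(1,-1)
6. t=3 → R at (6,3); v=(-1,-1)
7. t=3 → B at (3,0); v=(-1,1)

Final position: (3,0)
Wall sequence: TRBLTRB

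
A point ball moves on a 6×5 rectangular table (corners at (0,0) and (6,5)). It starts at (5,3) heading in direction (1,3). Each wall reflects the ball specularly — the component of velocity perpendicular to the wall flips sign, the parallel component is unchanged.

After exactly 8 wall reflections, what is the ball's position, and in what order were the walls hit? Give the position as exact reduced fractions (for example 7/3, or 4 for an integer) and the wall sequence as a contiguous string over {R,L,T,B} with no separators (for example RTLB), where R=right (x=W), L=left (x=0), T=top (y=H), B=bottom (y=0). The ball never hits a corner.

1. t=2/3 → T at (17/3,5); v=(1,-3)
2. t=1/3 → R at (6,4); v=(-1,-3)
3. t=4/3 → B at (14/3,0); v=(-1,3)
4. t=5/3 → T at (3,5); v=(-1,-3)
5. t=5/3 → B at (4/3,0); v=(-1,3)
6. t=4/3 → L at (0,4); v=(1,3)
7. t=1/3 → T at (1/3,5); v=(1,-3)
8. t=5/3 → B at (2,0); v=(1,3)

Final position: (2,0)
Wall sequence: TRBTBLTB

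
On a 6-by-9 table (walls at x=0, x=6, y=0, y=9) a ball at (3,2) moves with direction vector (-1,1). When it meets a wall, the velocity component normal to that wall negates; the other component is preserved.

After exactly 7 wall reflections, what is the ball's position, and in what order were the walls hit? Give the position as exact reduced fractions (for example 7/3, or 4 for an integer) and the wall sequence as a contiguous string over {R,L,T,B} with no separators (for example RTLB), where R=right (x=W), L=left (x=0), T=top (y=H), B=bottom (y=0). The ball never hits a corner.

Final position: (2,9)
Wall sequence: LTRLBRT

1. t=3 → L at (0,5); v=(1,1)
2. t=4 → T at (4,9); v=(1,-1)
3. t=2 → R at (6,7); v=(-1,-1)
4. t=6 → L at (0,1); v=(1,-1)
5. t=1 → B at (1,0); v=(1,1)
6. t=5 → R at (6,5); v=(-1,1)
7. t=4 → T at (2,9); v=(-1,-1)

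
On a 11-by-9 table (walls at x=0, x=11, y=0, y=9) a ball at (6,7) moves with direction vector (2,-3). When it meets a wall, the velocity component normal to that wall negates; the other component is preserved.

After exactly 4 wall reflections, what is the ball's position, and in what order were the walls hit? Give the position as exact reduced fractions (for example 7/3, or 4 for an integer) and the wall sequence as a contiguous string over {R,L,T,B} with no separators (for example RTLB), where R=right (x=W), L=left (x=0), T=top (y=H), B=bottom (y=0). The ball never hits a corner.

Final position: (0,1)
Wall sequence: BRTL

1. t=7/3 → B at (32/3,0); v=(2,3)
2. t=1/6 → R at (11,1/2); v=(-2,3)
3. t=17/6 → T at (16/3,9); v=(-2,-3)
4. t=8/3 → L at (0,1); v=(2,-3)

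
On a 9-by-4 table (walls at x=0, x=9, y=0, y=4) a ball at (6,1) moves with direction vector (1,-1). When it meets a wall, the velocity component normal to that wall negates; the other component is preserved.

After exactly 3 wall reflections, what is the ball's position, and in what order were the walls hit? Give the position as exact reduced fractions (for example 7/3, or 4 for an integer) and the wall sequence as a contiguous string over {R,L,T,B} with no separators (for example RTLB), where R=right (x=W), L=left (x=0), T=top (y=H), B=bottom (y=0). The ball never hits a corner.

Final position: (7,4)
Wall sequence: BRT

1. t=1 → B at (7,0); v=(1,1)
2. t=2 → R at (9,2); v=(-1,1)
3. t=2 → T at (7,4); v=(-1,-1)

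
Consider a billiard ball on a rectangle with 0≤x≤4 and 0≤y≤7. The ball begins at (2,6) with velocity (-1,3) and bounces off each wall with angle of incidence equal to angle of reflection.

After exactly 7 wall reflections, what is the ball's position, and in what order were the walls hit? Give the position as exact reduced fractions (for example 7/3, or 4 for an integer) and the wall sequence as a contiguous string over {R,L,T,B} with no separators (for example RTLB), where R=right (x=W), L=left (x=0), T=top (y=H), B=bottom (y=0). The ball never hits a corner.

1. t=1/3 → T at (5/3,7); v=(-1,-3)
2. t=5/3 → L at (0,2); v=(1,-3)
3. t=2/3 → B at (2/3,0); v=(1,3)
4. t=7/3 → T at (3,7); v=(1,-3)
5. t=1 → R at (4,4); v=(-1,-3)
6. t=4/3 → B at (8/3,0); v=(-1,3)
7. t=7/3 → T at (1/3,7); v=(-1,-3)

Final position: (1/3,7)
Wall sequence: TLBTRBT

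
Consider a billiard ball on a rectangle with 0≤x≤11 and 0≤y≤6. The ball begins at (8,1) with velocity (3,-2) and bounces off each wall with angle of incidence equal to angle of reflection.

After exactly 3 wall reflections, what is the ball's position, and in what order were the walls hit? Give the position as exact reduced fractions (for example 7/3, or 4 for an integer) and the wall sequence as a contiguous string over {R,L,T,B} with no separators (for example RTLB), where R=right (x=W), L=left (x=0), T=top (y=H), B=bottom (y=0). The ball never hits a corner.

Final position: (7/2,6)
Wall sequence: BRT

1. t=1/2 → B at (19/2,0); v=(3,2)
2. t=1/2 → R at (11,1); v=(-3,2)
3. t=5/2 → T at (7/2,6); v=(-3,-2)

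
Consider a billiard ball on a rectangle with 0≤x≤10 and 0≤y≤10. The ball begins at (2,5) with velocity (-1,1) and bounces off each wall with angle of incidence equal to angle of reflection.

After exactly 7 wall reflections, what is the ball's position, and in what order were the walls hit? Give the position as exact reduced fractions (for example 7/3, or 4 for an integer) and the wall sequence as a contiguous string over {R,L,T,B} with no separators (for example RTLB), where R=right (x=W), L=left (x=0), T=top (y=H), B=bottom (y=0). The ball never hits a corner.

1. t=2 → L at (0,7); v=(1,1)
2. t=3 → T at (3,10); v=(1,-1)
3. t=7 → R at (10,3); v=(-1,-1)
4. t=3 → B at (7,0); v=(-1,1)
5. t=7 → L at (0,7); v=(1,1)
6. t=3 → T at (3,10); v=(1,-1)
7. t=7 → R at (10,3); v=(-1,-1)

Final position: (10,3)
Wall sequence: LTRBLTR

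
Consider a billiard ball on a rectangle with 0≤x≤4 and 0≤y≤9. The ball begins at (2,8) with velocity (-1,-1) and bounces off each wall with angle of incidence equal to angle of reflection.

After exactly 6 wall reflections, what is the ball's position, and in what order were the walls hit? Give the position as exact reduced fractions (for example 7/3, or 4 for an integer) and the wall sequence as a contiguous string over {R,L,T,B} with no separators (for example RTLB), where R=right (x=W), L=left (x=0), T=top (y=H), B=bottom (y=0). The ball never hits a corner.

1. t=2 → L at (0,6); v=(1,-1)
2. t=4 → R at (4,2); v=(-1,-1)
3. t=2 → B at (2,0); v=(-1,1)
4. t=2 → L at (0,2); v=(1,1)
5. t=4 → R at (4,6); v=(-1,1)
6. t=3 → T at (1,9); v=(-1,-1)

Final position: (1,9)
Wall sequence: LRBLRT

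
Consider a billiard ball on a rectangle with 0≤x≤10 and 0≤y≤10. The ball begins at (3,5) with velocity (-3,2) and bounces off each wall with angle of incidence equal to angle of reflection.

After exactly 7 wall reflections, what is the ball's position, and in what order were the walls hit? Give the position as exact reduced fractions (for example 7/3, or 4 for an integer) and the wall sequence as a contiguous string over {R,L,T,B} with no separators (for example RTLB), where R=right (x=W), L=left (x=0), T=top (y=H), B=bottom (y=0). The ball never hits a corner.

1. t=1 → L at (0,7); v=(3,2)
2. t=3/2 → T at (9/2,10); v=(3,-2)
3. t=11/6 → R at (10,19/3); v=(-3,-2)
4. t=19/6 → B at (1/2,0); v=(-3,2)
5. t=1/6 → L at (0,1/3); v=(3,2)
6. t=10/3 → R at (10,7); v=(-3,2)
7. t=3/2 → T at (11/2,10); v=(-3,-2)

Final position: (11/2,10)
Wall sequence: LTRBLRT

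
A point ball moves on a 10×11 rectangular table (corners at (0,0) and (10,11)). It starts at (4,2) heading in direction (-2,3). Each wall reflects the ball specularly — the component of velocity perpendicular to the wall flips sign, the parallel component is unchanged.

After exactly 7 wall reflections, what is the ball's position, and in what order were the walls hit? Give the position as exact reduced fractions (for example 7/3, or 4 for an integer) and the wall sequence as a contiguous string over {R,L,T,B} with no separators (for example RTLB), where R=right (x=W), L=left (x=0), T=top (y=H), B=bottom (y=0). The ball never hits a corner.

Final position: (4,0)
Wall sequence: LTBRTLB

1. t=2 → L at (0,8); v=(2,3)
2. t=1 → T at (2,11); v=(2,-3)
3. t=11/3 → B at (28/3,0); v=(2,3)
4. t=1/3 → R at (10,1); v=(-2,3)
5. t=10/3 → T at (10/3,11); v=(-2,-3)
6. t=5/3 → L at (0,6); v=(2,-3)
7. t=2 → B at (4,0); v=(2,3)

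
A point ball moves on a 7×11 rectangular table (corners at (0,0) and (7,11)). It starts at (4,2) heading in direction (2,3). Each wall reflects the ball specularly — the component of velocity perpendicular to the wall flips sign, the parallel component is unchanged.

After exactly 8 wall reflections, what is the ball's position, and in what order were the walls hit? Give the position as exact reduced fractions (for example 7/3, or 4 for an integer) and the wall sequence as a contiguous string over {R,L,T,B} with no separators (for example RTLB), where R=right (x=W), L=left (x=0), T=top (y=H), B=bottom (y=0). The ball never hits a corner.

Final position: (4,0)
Wall sequence: RTLBRTLB

1. t=3/2 → R at (7,13/2); v=(-2,3)
2. t=3/2 → T at (4,11); v=(-2,-3)
3. t=2 → L at (0,5); v=(2,-3)
4. t=5/3 → B at (10/3,0); v=(2,3)
5. t=11/6 → R at (7,11/2); v=(-2,3)
6. t=11/6 → T at (10/3,11); v=(-2,-3)
7. t=5/3 → L at (0,6); v=(2,-3)
8. t=2 → B at (4,0); v=(2,3)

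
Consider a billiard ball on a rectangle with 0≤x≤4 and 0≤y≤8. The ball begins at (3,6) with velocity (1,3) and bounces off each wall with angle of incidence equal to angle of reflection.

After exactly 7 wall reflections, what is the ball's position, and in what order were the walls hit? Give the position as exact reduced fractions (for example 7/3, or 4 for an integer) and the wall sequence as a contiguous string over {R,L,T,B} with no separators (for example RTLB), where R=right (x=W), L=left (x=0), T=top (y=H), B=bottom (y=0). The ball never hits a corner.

Final position: (4,1)
Wall sequence: TRBLTBR

1. t=2/3 → T at (11/3,8); v=(1,-3)
2. t=1/3 → R at (4,7); v=(-1,-3)
3. t=7/3 → B at (5/3,0); v=(-1,3)
4. t=5/3 → L at (0,5); v=(1,3)
5. t=1 → T at (1,8); v=(1,-3)
6. t=8/3 → B at (11/3,0); v=(1,3)
7. t=1/3 → R at (4,1); v=(-1,3)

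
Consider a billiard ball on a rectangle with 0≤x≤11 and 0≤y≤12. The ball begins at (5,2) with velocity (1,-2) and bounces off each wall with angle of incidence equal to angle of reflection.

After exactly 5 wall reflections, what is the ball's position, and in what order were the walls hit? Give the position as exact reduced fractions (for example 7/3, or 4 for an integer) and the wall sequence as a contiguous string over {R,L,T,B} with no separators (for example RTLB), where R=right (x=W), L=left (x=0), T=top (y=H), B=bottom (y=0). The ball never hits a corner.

1. t=1 → B at (6,0); v=(1,2)
2. t=5 → R at (11,10); v=(-1,2)
3. t=1 → T at (10,12); v=(-1,-2)
4. t=6 → B at (4,0); v=(-1,2)
5. t=4 → L at (0,8); v=(1,2)

Final position: (0,8)
Wall sequence: BRTBL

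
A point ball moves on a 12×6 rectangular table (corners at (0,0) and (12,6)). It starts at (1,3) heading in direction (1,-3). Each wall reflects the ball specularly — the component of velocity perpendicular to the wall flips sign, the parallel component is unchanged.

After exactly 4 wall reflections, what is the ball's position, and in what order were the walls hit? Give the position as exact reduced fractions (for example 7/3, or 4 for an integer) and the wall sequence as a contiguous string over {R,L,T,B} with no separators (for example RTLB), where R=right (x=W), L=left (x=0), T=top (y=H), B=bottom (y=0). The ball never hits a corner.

1. t=1 → B at (2,0); v=(1,3)
2. t=2 → T at (4,6); v=(1,-3)
3. t=2 → B at (6,0); v=(1,3)
4. t=2 → T at (8,6); v=(1,-3)

Final position: (8,6)
Wall sequence: BTBT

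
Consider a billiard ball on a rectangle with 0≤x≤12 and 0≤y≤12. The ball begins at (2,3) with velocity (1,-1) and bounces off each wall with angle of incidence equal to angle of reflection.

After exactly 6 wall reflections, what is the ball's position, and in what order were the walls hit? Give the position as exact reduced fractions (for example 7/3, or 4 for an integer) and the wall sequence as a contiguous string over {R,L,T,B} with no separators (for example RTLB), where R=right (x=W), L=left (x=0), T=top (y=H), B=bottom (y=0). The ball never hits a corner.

1. t=3 → B at (5,0); v=(1,1)
2. t=7 → R at (12,7); v=(-1,1)
3. t=5 → T at (7,12); v=(-1,-1)
4. t=7 → L at (0,5); v=(1,-1)
5. t=5 → B at (5,0); v=(1,1)
6. t=7 → R at (12,7); v=(-1,1)

Final position: (12,7)
Wall sequence: BRTLBR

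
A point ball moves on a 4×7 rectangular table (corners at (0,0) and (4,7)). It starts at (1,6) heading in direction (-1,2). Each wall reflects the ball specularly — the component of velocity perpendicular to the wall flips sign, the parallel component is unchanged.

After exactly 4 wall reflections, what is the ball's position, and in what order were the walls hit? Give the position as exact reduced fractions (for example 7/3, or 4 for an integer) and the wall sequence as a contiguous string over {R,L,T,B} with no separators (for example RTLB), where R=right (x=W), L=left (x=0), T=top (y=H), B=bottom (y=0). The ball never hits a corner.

1. t=1/2 → T at (1/2,7); v=(-1,-2)
2. t=1/2 → L at (0,6); v=(1,-2)
3. t=3 → B at (3,0); v=(1,2)
4. t=1 → R at (4,2); v=(-1,2)

Final position: (4,2)
Wall sequence: TLBR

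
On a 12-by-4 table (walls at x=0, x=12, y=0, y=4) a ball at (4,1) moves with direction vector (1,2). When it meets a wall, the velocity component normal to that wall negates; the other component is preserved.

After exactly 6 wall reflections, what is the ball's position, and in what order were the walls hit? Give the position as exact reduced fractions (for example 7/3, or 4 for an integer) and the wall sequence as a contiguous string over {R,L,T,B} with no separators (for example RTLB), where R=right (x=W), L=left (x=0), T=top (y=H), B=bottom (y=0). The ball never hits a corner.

1. t=3/2 → T at (11/2,4); v=(1,-2)
2. t=2 → B at (15/2,0); v=(1,2)
3. t=2 → T at (19/2,4); v=(1,-2)
4. t=2 → B at (23/2,0); v=(1,2)
5. t=1/2 → R at (12,1); v=(-1,2)
6. t=3/2 → T at (21/2,4); v=(-1,-2)

Final position: (21/2,4)
Wall sequence: TBTBRT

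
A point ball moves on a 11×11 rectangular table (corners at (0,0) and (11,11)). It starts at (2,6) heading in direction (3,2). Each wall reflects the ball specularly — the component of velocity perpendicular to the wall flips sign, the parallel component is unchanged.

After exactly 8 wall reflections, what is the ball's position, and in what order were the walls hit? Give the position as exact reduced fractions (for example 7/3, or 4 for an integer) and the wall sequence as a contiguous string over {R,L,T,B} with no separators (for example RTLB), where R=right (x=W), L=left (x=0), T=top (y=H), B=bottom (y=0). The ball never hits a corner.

Final position: (11,8/3)
Wall sequence: TRLBRTLR

1. t=5/2 → T at (19/2,11); v=(3,-2)
2. t=1/2 → R at (11,10); v=(-3,-2)
3. t=11/3 → L at (0,8/3); v=(3,-2)
4. t=4/3 → B at (4,0); v=(3,2)
5. t=7/3 → R at (11,14/3); v=(-3,2)
6. t=19/6 → T at (3/2,11); v=(-3,-2)
7. t=1/2 → L at (0,10); v=(3,-2)
8. t=11/3 → R at (11,8/3); v=(-3,-2)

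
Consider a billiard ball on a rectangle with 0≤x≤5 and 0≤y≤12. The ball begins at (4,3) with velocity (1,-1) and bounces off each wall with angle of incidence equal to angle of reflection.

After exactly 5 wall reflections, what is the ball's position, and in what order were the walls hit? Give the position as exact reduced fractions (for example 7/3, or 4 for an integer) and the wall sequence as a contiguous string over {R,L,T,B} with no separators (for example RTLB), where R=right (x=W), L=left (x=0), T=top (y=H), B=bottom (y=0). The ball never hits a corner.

1. t=1 → R at (5,2); v=(-1,-1)
2. t=2 → B at (3,0); v=(-1,1)
3. t=3 → L at (0,3); v=(1,1)
4. t=5 → R at (5,8); v=(-1,1)
5. t=4 → T at (1,12); v=(-1,-1)

Final position: (1,12)
Wall sequence: RBLRT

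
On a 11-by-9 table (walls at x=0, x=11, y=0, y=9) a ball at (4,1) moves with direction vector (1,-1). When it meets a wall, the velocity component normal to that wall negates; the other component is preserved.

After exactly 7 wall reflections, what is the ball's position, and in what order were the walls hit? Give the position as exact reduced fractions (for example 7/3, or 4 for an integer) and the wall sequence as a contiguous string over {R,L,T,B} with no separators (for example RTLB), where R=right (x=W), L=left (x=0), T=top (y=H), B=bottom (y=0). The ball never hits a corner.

Final position: (11,8)
Wall sequence: BRTLBTR

1. t=1 → B at (5,0); v=(1,1)
2. t=6 → R at (11,6); v=(-1,1)
3. t=3 → T at (8,9); v=(-1,-1)
4. t=8 → L at (0,1); v=(1,-1)
5. t=1 → B at (1,0); v=(1,1)
6. t=9 → T at (10,9); v=(1,-1)
7. t=1 → R at (11,8); v=(-1,-1)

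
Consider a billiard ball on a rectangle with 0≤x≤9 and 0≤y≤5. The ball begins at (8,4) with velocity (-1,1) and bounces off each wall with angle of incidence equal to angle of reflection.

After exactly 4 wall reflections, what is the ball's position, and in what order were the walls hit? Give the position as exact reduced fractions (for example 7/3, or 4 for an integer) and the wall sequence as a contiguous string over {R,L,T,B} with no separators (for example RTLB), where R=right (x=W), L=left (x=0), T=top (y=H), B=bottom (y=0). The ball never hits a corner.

1. t=1 → T at (7,5); v=(-1,-1)
2. t=5 → B at (2,0); v=(-1,1)
3. t=2 → L at (0,2); v=(1,1)
4. t=3 → T at (3,5); v=(1,-1)

Final position: (3,5)
Wall sequence: TBLT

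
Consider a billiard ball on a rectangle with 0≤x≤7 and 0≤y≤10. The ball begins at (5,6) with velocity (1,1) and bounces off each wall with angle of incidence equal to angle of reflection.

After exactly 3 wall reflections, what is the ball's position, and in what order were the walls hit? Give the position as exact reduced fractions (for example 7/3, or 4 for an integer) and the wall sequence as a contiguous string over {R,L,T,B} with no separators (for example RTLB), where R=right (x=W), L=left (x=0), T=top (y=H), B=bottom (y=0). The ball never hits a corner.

1. t=2 → R at (7,8); v=(-1,1)
2. t=2 → T at (5,10); v=(-1,-1)
3. t=5 → L at (0,5); v=(1,-1)

Final position: (0,5)
Wall sequence: RTL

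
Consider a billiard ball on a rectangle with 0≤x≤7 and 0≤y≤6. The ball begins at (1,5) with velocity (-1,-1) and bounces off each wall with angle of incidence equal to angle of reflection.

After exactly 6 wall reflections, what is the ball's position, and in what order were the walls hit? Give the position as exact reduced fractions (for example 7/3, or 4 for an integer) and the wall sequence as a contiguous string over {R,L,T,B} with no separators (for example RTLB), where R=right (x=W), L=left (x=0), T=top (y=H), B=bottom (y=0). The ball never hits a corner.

1. t=1 → L at (0,4); v=(1,-1)
2. t=4 → B at (4,0); v=(1,1)
3. t=3 → R at (7,3); v=(-1,1)
4. t=3 → T at (4,6); v=(-1,-1)
5. t=4 → L at (0,2); v=(1,-1)
6. t=2 → B at (2,0); v=(1,1)

Final position: (2,0)
Wall sequence: LBRTLB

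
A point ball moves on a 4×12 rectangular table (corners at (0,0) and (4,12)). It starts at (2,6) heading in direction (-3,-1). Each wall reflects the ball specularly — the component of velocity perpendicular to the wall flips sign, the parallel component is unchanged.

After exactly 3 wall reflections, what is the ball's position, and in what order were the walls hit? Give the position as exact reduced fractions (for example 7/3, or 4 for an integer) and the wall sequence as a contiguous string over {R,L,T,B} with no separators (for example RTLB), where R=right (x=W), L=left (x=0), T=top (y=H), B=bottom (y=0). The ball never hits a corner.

Final position: (0,8/3)
Wall sequence: LRL

1. t=2/3 → L at (0,16/3); v=(3,-1)
2. t=4/3 → R at (4,4); v=(-3,-1)
3. t=4/3 → L at (0,8/3); v=(3,-1)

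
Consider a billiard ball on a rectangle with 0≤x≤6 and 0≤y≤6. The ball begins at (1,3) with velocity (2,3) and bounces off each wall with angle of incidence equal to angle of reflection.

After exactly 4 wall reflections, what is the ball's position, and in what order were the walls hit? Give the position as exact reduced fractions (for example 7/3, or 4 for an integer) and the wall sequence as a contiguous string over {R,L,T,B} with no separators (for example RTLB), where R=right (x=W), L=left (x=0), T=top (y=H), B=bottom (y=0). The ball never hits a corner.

Final position: (1,6)
Wall sequence: TRBT

1. t=1 → T at (3,6); v=(2,-3)
2. t=3/2 → R at (6,3/2); v=(-2,-3)
3. t=1/2 → B at (5,0); v=(-2,3)
4. t=2 → T at (1,6); v=(-2,-3)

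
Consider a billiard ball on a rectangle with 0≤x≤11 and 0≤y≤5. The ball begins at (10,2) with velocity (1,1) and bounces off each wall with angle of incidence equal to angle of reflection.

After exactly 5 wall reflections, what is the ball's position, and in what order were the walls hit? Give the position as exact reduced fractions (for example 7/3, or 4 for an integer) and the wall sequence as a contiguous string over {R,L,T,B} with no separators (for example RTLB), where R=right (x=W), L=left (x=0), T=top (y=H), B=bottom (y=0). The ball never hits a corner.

1. t=1 → R at (11,3); v=(-1,1)
2. t=2 → T at (9,5); v=(-1,-1)
3. t=5 → B at (4,0); v=(-1,1)
4. t=4 → L at (0,4); v=(1,1)
5. t=1 → T at (1,5); v=(1,-1)

Final position: (1,5)
Wall sequence: RTBLT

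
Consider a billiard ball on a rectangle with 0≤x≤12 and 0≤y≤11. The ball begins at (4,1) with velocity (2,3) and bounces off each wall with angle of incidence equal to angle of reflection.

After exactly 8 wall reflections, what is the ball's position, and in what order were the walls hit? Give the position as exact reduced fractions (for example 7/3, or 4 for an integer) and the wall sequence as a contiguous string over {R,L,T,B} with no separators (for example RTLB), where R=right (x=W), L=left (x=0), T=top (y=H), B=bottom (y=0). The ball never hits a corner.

1. t=10/3 → T at (32/3,11); v=(2,-3)
2. t=2/3 → R at (12,9); v=(-2,-3)
3. t=3 → B at (6,0); v=(-2,3)
4. t=3 → L at (0,9); v=(2,3)
5. t=2/3 → T at (4/3,11); v=(2,-3)
6. t=11/3 → B at (26/3,0); v=(2,3)
7. t=5/3 → R at (12,5); v=(-2,3)
8. t=2 → T at (8,11); v=(-2,-3)

Final position: (8,11)
Wall sequence: TRBLTBRT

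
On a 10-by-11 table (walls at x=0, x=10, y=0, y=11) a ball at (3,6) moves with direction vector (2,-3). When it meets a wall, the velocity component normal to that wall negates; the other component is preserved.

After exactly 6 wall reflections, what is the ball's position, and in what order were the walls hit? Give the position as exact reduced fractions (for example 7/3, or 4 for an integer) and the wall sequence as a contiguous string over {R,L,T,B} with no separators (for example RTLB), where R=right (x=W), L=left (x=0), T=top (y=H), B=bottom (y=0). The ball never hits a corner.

1. t=2 → B at (7,0); v=(2,3)
2. t=3/2 → R at (10,9/2); v=(-2,3)
3. t=13/6 → T at (17/3,11); v=(-2,-3)
4. t=17/6 → L at (0,5/2); v=(2,-3)
5. t=5/6 → B at (5/3,0); v=(2,3)
6. t=11/3 → T at (9,11); v=(2,-3)

Final position: (9,11)
Wall sequence: BRTLBT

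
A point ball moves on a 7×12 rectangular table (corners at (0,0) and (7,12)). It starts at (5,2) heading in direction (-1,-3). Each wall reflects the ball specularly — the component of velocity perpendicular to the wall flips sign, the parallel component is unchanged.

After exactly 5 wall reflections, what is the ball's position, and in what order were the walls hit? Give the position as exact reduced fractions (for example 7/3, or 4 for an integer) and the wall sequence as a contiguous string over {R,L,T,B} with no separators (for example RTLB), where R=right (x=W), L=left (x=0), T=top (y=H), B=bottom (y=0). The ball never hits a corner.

Final position: (7,10)
Wall sequence: BTLBR

1. t=2/3 → B at (13/3,0); v=(-1,3)
2. t=4 → T at (1/3,12); v=(-1,-3)
3. t=1/3 → L at (0,11); v=(1,-3)
4. t=11/3 → B at (11/3,0); v=(1,3)
5. t=10/3 → R at (7,10); v=(-1,3)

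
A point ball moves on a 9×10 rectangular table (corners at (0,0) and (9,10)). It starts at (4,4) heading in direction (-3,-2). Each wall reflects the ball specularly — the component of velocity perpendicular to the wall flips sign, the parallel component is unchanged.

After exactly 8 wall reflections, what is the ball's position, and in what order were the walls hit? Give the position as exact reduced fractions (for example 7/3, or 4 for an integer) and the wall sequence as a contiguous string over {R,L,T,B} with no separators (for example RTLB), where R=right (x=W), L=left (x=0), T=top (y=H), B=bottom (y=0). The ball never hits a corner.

1. t=4/3 → L at (0,4/3); v=(3,-2)
2. t=2/3 → B at (2,0); v=(3,2)
3. t=7/3 → R at (9,14/3); v=(-3,2)
4. t=8/3 → T at (1,10); v=(-3,-2)
5. t=1/3 → L at (0,28/3); v=(3,-2)
6. t=3 → R at (9,10/3); v=(-3,-2)
7. t=5/3 → B at (4,0); v=(-3,2)
8. t=4/3 → L at (0,8/3); v=(3,2)

Final position: (0,8/3)
Wall sequence: LBRTLRBL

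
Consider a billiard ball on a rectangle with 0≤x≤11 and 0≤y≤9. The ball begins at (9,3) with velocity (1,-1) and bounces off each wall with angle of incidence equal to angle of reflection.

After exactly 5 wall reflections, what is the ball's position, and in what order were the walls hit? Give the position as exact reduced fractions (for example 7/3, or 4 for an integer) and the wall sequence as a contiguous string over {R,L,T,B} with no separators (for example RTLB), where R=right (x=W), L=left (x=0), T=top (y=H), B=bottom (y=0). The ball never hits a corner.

1. t=2 → R at (11,1); v=(-1,-1)
2. t=1 → B at (10,0); v=(-1,1)
3. t=9 → T at (1,9); v=(-1,-1)
4. t=1 → L at (0,8); v=(1,-1)
5. t=8 → B at (8,0); v=(1,1)

Final position: (8,0)
Wall sequence: RBTLB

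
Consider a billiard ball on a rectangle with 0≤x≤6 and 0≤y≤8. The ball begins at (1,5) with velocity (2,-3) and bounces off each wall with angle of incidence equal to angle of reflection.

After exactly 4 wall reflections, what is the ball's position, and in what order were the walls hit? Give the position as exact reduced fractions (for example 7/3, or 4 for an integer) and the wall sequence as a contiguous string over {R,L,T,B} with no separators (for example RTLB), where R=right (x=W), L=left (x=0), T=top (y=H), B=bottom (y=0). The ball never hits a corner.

1. t=5/3 → B at (13/3,0); v=(2,3)
2. t=5/6 → R at (6,5/2); v=(-2,3)
3. t=11/6 → T at (7/3,8); v=(-2,-3)
4. t=7/6 → L at (0,9/2); v=(2,-3)

Final position: (0,9/2)
Wall sequence: BRTL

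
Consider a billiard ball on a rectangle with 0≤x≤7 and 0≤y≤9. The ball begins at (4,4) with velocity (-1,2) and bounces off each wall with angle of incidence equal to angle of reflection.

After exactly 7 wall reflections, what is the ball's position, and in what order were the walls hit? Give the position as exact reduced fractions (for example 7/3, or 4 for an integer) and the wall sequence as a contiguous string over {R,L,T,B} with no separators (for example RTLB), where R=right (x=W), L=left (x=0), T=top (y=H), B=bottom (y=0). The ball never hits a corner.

1. t=5/2 → T at (3/2,9); v=(-1,-2)
2. t=3/2 → L at (0,6); v=(1,-2)
3. t=3 → B at (3,0); v=(1,2)
4. t=4 → R at (7,8); v=(-1,2)
5. t=1/2 → T at (13/2,9); v=(-1,-2)
6. t=9/2 → B at (2,0); v=(-1,2)
7. t=2 → L at (0,4); v=(1,2)

Final position: (0,4)
Wall sequence: TLBRTBL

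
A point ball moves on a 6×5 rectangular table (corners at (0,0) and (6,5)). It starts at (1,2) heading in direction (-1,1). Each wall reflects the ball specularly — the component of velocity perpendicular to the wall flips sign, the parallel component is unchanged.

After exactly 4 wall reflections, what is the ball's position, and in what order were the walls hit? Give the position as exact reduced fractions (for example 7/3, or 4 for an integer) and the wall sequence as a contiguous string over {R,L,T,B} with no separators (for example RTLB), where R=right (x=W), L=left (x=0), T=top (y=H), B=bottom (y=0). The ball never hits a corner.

Final position: (5,0)
Wall sequence: LTRB

1. t=1 → L at (0,3); v=(1,1)
2. t=2 → T at (2,5); v=(1,-1)
3. t=4 → R at (6,1); v=(-1,-1)
4. t=1 → B at (5,0); v=(-1,1)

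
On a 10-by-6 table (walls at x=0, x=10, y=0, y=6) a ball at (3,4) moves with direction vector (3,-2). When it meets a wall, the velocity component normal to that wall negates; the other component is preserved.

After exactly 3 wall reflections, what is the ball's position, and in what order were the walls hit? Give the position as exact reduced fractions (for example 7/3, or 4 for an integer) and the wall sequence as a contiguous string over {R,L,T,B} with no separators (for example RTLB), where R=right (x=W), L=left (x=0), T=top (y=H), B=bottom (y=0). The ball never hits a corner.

Final position: (2,6)
Wall sequence: BRT

1. t=2 → B at (9,0); v=(3,2)
2. t=1/3 → R at (10,2/3); v=(-3,2)
3. t=8/3 → T at (2,6); v=(-3,-2)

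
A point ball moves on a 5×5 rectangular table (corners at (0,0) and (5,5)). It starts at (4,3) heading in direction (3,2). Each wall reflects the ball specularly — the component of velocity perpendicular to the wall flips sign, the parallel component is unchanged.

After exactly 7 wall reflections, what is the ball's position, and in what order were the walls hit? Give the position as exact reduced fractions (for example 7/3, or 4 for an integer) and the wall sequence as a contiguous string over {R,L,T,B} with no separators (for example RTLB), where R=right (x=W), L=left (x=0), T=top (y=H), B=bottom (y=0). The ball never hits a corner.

1. t=1/3 → R at (5,11/3); v=(-3,2)
2. t=2/3 → T at (3,5); v=(-3,-2)
3. t=1 → L at (0,3); v=(3,-2)
4. t=3/2 → B at (9/2,0); v=(3,2)
5. t=1/6 → R at (5,1/3); v=(-3,2)
6. t=5/3 → L at (0,11/3); v=(3,2)
7. t=2/3 → T at (2,5); v=(3,-2)

Final position: (2,5)
Wall sequence: RTLBRLT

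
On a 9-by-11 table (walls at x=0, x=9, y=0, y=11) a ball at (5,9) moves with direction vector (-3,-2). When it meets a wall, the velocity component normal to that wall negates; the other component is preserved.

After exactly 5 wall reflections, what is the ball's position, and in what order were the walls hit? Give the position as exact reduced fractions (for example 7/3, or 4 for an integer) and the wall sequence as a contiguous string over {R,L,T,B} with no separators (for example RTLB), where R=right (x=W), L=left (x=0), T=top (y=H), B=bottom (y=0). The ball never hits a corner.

Final position: (7,11)
Wall sequence: LBRLT

1. t=5/3 → L at (0,17/3); v=(3,-2)
2. t=17/6 → B at (17/2,0); v=(3,2)
3. t=1/6 → R at (9,1/3); v=(-3,2)
4. t=3 → L at (0,19/3); v=(3,2)
5. t=7/3 → T at (7,11); v=(3,-2)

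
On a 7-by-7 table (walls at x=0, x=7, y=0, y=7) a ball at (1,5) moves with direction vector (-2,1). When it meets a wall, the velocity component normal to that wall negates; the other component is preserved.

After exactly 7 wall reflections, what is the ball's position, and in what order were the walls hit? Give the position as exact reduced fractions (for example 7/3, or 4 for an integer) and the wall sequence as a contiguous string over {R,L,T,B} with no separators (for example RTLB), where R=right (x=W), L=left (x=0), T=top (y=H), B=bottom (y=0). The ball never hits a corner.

Final position: (0,11/2)
Wall sequence: LTRLBRL

1. t=1/2 → L at (0,11/2); v=(2,1)
2. t=3/2 → T at (3,7); v=(2,-1)
3. t=2 → R at (7,5); v=(-2,-1)
4. t=7/2 → L at (0,3/2); v=(2,-1)
5. t=3/2 → B at (3,0); v=(2,1)
6. t=2 → R at (7,2); v=(-2,1)
7. t=7/2 → L at (0,11/2); v=(2,1)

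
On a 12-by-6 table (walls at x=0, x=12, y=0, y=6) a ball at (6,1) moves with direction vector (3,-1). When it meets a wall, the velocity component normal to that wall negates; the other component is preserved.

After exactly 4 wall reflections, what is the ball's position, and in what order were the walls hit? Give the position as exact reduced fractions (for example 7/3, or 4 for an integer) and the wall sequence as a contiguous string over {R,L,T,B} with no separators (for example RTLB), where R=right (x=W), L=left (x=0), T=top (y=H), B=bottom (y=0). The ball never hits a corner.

1. t=1 → B at (9,0); v=(3,1)
2. t=1 → R at (12,1); v=(-3,1)
3. t=4 → L at (0,5); v=(3,1)
4. t=1 → T at (3,6); v=(3,-1)

Final position: (3,6)
Wall sequence: BRLT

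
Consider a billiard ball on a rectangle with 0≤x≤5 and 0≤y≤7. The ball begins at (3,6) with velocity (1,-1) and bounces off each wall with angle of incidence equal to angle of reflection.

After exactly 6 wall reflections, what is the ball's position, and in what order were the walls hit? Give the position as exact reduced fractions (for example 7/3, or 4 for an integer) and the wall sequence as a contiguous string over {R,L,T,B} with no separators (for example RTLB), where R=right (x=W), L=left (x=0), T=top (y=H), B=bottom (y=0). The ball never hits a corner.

Final position: (0,3)
Wall sequence: RBLRTL

1. t=2 → R at (5,4); v=(-1,-1)
2. t=4 → B at (1,0); v=(-1,1)
3. t=1 → L at (0,1); v=(1,1)
4. t=5 → R at (5,6); v=(-1,1)
5. t=1 → T at (4,7); v=(-1,-1)
6. t=4 → L at (0,3); v=(1,-1)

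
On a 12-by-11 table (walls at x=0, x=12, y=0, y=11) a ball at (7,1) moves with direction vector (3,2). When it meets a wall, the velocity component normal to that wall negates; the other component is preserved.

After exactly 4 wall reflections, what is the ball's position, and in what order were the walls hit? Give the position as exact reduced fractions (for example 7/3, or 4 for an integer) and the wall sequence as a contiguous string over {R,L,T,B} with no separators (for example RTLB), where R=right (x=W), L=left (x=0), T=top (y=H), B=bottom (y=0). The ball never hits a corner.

Final position: (12,5/3)
Wall sequence: RTLR

1. t=5/3 → R at (12,13/3); v=(-3,2)
2. t=10/3 → T at (2,11); v=(-3,-2)
3. t=2/3 → L at (0,29/3); v=(3,-2)
4. t=4 → R at (12,5/3); v=(-3,-2)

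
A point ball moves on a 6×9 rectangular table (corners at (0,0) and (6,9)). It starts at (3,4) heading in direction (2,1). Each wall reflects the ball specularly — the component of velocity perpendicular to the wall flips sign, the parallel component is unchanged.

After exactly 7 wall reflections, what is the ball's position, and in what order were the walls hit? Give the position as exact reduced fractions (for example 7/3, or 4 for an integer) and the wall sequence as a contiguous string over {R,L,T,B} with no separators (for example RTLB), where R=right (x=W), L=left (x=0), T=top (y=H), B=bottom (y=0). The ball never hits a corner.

Final position: (5,0)
Wall sequence: RLTRLRB

1. t=3/2 → R at (6,11/2); v=(-2,1)
2. t=3 → L at (0,17/2); v=(2,1)
3. t=1/2 → T at (1,9); v=(2,-1)
4. t=5/2 → R at (6,13/2); v=(-2,-1)
5. t=3 → L at (0,7/2); v=(2,-1)
6. t=3 → R at (6,1/2); v=(-2,-1)
7. t=1/2 → B at (5,0); v=(-2,1)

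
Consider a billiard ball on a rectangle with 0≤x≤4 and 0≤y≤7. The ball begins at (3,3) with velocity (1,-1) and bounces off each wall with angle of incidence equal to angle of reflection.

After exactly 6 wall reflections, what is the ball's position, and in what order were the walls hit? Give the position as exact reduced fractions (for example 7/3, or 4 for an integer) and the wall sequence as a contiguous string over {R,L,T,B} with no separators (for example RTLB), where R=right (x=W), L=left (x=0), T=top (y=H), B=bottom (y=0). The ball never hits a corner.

Final position: (0,4)
Wall sequence: RBLRTL

1. t=1 → R at (4,2); v=(-1,-1)
2. t=2 → B at (2,0); v=(-1,1)
3. t=2 → L at (0,2); v=(1,1)
4. t=4 → R at (4,6); v=(-1,1)
5. t=1 → T at (3,7); v=(-1,-1)
6. t=3 → L at (0,4); v=(1,-1)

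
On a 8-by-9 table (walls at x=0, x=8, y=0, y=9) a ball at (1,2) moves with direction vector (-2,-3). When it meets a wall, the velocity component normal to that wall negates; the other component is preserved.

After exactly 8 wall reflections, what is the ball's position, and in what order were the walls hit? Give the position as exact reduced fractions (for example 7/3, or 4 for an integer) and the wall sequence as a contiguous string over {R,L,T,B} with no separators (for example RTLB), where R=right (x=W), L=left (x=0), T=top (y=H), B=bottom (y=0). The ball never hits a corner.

Final position: (8,1/2)
Wall sequence: LBTRBLTR

1. t=1/2 → L at (0,1/2); v=(2,-3)
2. t=1/6 → B at (1/3,0); v=(2,3)
3. t=3 → T at (19/3,9); v=(2,-3)
4. t=5/6 → R at (8,13/2); v=(-2,-3)
5. t=13/6 → B at (11/3,0); v=(-2,3)
6. t=11/6 → L at (0,11/2); v=(2,3)
7. t=7/6 → T at (7/3,9); v=(2,-3)
8. t=17/6 → R at (8,1/2); v=(-2,-3)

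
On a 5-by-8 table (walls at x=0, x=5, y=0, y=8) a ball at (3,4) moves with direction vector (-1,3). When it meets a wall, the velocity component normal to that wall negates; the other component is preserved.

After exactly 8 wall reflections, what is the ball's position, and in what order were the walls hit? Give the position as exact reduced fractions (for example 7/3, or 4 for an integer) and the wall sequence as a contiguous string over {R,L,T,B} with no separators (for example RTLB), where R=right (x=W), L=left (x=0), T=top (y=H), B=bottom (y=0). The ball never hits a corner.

1. t=4/3 → T at (5/3,8); v=(-1,-3)
2. t=5/3 → L at (0,3); v=(1,-3)
3. t=1 → B at (1,0); v=(1,3)
4. t=8/3 → T at (11/3,8); v=(1,-3)
5. t=4/3 → R at (5,4); v=(-1,-3)
6. t=4/3 → B at (11/3,0); v=(-1,3)
7. t=8/3 → T at (1,8); v=(-1,-3)
8. t=1 → L at (0,5); v=(1,-3)

Final position: (0,5)
Wall sequence: TLBTRBTL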